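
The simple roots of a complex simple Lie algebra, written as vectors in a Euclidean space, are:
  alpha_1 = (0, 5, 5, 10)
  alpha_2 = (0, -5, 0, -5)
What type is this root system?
G2

Compute the Cartan integers a_ij = 2(alpha_i, alpha_j)/(alpha_j, alpha_j); the resulting 2x2 Cartan matrix is
[[2, -3], [-1, 2]].
The roots have two lengths (squared-length ratio 3:1); the short ones are alpha_{2}. The associated Dynkin diagram is two nodes joined by a triple edge (G_2), so the type is G_2.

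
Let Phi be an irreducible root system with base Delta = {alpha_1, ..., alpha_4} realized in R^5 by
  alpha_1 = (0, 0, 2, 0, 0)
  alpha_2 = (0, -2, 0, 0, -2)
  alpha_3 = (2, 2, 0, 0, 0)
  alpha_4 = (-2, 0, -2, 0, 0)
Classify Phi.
Compute the Cartan integers a_ij = 2(alpha_i, alpha_j)/(alpha_j, alpha_j); the resulting 4x4 Cartan matrix is
[[2, 0, 0, -1], [0, 2, -1, 0], [0, -1, 2, -1], [-2, 0, -1, 2]].
The roots have two lengths (squared-length ratio 2:1); the short ones are alpha_{1}. The associated Dynkin diagram is a chain of 4 nodes with a double edge at one end; the terminal node there is the unique short simple root (B_4), so the type is B_4 (the algebra so(9)).

B_4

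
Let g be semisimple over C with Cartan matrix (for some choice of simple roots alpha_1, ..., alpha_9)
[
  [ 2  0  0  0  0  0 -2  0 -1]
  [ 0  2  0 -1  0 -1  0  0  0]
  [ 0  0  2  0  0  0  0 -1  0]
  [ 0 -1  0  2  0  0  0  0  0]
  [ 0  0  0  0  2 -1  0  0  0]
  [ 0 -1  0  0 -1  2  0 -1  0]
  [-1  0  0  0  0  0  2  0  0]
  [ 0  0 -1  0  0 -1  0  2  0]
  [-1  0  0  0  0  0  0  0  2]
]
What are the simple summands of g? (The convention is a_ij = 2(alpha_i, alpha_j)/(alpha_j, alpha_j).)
B_3 + E_6

The diagram associated to this matrix has two connected components: the simple roots {alpha_1, alpha_7, alpha_9} form a chain of 3 nodes with a double edge at one end; the terminal node there is the unique short simple root (B_3), and {alpha_2, alpha_3, alpha_4, alpha_5, alpha_6, alpha_8} form a chain of 5 nodes with one extra node attached to the third node from one end (E_6). A semisimple Lie algebra decomposes uniquely as the direct sum of simple ideals, one per connected component of its Dynkin diagram, so g ≅ B_3 ⊕ E_6 (dimension 21 + 78 = 99).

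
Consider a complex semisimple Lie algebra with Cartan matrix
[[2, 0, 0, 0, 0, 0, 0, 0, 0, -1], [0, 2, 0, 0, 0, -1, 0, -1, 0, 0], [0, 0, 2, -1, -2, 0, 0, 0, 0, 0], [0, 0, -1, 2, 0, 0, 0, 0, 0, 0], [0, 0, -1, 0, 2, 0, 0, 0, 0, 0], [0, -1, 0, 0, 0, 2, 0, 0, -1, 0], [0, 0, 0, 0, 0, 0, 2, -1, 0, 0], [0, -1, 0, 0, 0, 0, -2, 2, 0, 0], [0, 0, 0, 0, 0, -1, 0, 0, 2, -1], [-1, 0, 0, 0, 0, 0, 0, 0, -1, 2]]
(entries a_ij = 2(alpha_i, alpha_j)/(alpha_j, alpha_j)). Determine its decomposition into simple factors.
B3 ⊕ B7

The diagram associated to this matrix has two connected components: the simple roots {alpha_3, alpha_4, alpha_5} form a chain of 3 nodes with a double edge at one end; the terminal node there is the unique short simple root (B_3), and {alpha_1, alpha_2, alpha_6, alpha_7, alpha_8, alpha_9, alpha_10} form a chain of 7 nodes with a double edge at one end; the terminal node there is the unique short simple root (B_7). A semisimple Lie algebra decomposes uniquely as the direct sum of simple ideals, one per connected component of its Dynkin diagram, so g ≅ B_3 ⊕ B_7 (dimension 21 + 105 = 126).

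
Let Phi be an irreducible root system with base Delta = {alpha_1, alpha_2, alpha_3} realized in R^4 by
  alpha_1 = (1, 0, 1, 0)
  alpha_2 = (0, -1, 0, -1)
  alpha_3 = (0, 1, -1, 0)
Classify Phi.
type A_3

Compute the Cartan integers a_ij = 2(alpha_i, alpha_j)/(alpha_j, alpha_j); the resulting 3x3 Cartan matrix is
[[2, 0, -1], [0, 2, -1], [-1, -1, 2]].
All simple roots have the same length, so the diagram is simply laced. The associated Dynkin diagram is a chain of 3 nodes with single edges (A_3), so the type is A_3 (the algebra sl(4)).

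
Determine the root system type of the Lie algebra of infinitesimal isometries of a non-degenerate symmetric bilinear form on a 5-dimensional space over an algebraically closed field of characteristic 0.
B2

This is so(5) with 5 odd, which has dimension 5(5-1)/2 = 10 and rank (5-1)/2 = 2. In the classification of classical Lie algebras, the orthogonal algebra so(2n+1) in an odd number of variables has type B_n; here n = 2, so the Dynkin diagram is a chain of 2 nodes with a double edge at one end; the terminal node there is the unique short simple root (B_2). Hence the type is B_2.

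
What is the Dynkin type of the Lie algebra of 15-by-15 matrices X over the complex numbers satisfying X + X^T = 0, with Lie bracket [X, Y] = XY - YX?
B7

This is so(15) with 15 odd, which has dimension 15(15-1)/2 = 105 and rank (15-1)/2 = 7. In the classification of classical Lie algebras, the orthogonal algebra so(2n+1) in an odd number of variables has type B_n; here n = 7, so the Dynkin diagram is a chain of 7 nodes with a double edge at one end; the terminal node there is the unique short simple root (B_7). Hence the type is B_7.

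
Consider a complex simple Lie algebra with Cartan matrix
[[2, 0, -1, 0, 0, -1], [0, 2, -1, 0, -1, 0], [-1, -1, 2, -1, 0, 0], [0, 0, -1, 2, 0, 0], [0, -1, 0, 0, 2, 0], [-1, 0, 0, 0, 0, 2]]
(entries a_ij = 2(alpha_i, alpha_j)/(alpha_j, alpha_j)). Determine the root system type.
E6

The matrix has rank 6 with 2's on the diagonal. Reading the off-diagonal entries as Dynkin edges (a single edge where a_ij = a_ji = -1; a double or triple edge where a_ij * a_ji = 2 or 3), the diagram is a chain of 5 nodes with one extra node attached to the third node from one end (E_6). One simple-root ordering that puts it in standard form is (alpha_5, alpha_4, alpha_2, alpha_3, alpha_1, alpha_6). So the algebra is type E_6.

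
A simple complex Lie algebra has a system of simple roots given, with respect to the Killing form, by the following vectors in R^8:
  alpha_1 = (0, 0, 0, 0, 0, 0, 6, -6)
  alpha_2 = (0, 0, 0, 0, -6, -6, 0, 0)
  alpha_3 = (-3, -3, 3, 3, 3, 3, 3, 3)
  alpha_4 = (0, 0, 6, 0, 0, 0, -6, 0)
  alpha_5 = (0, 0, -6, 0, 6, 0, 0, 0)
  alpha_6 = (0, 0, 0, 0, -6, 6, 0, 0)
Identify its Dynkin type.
E_6

Compute the Cartan integers a_ij = 2(alpha_i, alpha_j)/(alpha_j, alpha_j); the resulting 6x6 Cartan matrix is
[[2, 0, 0, -1, 0, 0], [0, 2, -1, 0, -1, 0], [0, -1, 2, 0, 0, 0], [-1, 0, 0, 2, -1, 0], [0, -1, 0, -1, 2, -1], [0, 0, 0, 0, -1, 2]].
All simple roots have the same length, so the diagram is simply laced. The associated Dynkin diagram is a chain of 5 nodes with one extra node attached to the third node from one end (E_6), so the type is E_6.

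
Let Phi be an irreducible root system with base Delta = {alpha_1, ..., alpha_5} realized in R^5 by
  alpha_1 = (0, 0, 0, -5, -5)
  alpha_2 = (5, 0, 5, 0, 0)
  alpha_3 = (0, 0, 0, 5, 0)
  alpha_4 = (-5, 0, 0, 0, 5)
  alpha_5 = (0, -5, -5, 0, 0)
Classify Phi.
type B_5

Compute the Cartan integers a_ij = 2(alpha_i, alpha_j)/(alpha_j, alpha_j); the resulting 5x5 Cartan matrix is
[[2, 0, -2, -1, 0], [0, 2, 0, -1, -1], [-1, 0, 2, 0, 0], [-1, -1, 0, 2, 0], [0, -1, 0, 0, 2]].
The roots have two lengths (squared-length ratio 2:1); the short ones are alpha_{3}. The associated Dynkin diagram is a chain of 5 nodes with a double edge at one end; the terminal node there is the unique short simple root (B_5), so the type is B_5 (the algebra so(11)).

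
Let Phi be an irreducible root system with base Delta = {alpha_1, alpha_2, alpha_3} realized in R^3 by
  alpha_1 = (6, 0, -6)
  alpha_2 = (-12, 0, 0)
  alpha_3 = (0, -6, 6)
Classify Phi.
type C_3

Compute the Cartan integers a_ij = 2(alpha_i, alpha_j)/(alpha_j, alpha_j); the resulting 3x3 Cartan matrix is
[[2, -1, -1], [-2, 2, 0], [-1, 0, 2]].
The roots have two lengths (squared-length ratio 2:1); the short ones are alpha_{1,3}. The associated Dynkin diagram is a chain of 3 nodes with a double edge at one end; the terminal node there is the unique long simple root (C_3), so the type is C_3 (the algebra sp(6)).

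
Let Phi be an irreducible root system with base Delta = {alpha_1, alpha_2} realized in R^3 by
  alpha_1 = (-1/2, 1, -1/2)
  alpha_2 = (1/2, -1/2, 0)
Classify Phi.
Compute the Cartan integers a_ij = 2(alpha_i, alpha_j)/(alpha_j, alpha_j); the resulting 2x2 Cartan matrix is
[[2, -3], [-1, 2]].
The roots have two lengths (squared-length ratio 3:1); the short ones are alpha_{2}. The associated Dynkin diagram is two nodes joined by a triple edge (G_2), so the type is G_2.

G_2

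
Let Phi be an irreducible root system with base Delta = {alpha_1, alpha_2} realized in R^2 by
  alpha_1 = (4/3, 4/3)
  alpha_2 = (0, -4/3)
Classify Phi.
B_2 (so(5))

Compute the Cartan integers a_ij = 2(alpha_i, alpha_j)/(alpha_j, alpha_j); the resulting 2x2 Cartan matrix is
[[2, -2], [-1, 2]].
The roots have two lengths (squared-length ratio 2:1); the short ones are alpha_{2}. The associated Dynkin diagram is a chain of 2 nodes with a double edge at one end; the terminal node there is the unique short simple root (B_2), so the type is B_2 (the algebra so(5)).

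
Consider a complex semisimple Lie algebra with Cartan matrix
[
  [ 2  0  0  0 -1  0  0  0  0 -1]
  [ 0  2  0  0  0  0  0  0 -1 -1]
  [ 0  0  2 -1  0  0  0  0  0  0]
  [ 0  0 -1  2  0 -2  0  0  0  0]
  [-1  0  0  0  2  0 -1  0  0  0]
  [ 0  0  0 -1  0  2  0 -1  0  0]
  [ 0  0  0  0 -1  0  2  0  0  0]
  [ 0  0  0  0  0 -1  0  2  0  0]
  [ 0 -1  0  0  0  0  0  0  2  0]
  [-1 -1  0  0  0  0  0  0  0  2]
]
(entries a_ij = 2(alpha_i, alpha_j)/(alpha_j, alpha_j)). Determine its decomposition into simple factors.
The diagram associated to this matrix has two connected components: the simple roots {alpha_1, alpha_2, alpha_5, alpha_7, alpha_9, alpha_10} form a chain of 6 nodes with single edges (A_6), and {alpha_3, alpha_4, alpha_6, alpha_8} form a chain of 4 nodes with a double edge between the middle two (F_4). A semisimple Lie algebra decomposes uniquely as the direct sum of simple ideals, one per connected component of its Dynkin diagram, so g ≅ A_6 ⊕ F_4 (dimension 48 + 52 = 100).

A_6 ⊕ F_4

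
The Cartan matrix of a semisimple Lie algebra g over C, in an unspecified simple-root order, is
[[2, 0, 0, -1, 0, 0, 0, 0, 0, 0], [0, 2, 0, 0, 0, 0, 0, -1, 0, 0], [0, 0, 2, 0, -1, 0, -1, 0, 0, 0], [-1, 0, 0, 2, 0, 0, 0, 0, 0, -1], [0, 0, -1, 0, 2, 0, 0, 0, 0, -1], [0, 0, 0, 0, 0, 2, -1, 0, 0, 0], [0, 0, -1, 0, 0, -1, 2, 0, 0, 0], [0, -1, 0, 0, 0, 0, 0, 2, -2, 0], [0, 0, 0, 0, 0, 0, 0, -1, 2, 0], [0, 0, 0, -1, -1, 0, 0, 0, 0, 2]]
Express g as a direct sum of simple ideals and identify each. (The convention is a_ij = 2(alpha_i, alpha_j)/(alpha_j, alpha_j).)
A7 + B3

The diagram associated to this matrix has two connected components: the simple roots {alpha_1, alpha_3, alpha_4, alpha_5, alpha_6, alpha_7, alpha_10} form a chain of 7 nodes with single edges (A_7), and {alpha_2, alpha_8, alpha_9} form a chain of 3 nodes with a double edge at one end; the terminal node there is the unique short simple root (B_3). A semisimple Lie algebra decomposes uniquely as the direct sum of simple ideals, one per connected component of its Dynkin diagram, so g ≅ A_7 ⊕ B_3 (dimension 63 + 21 = 84).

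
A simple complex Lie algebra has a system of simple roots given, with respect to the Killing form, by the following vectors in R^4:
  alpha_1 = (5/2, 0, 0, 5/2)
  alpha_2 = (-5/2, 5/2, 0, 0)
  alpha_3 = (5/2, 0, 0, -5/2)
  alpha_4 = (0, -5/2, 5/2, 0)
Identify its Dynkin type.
Compute the Cartan integers a_ij = 2(alpha_i, alpha_j)/(alpha_j, alpha_j); the resulting 4x4 Cartan matrix is
[[2, -1, 0, 0], [-1, 2, -1, -1], [0, -1, 2, 0], [0, -1, 0, 2]].
All simple roots have the same length, so the diagram is simply laced. The associated Dynkin diagram is a chain of 2 nodes with a fork of two nodes at one end (D_4), so the type is D_4 (the algebra so(8)).

type D_4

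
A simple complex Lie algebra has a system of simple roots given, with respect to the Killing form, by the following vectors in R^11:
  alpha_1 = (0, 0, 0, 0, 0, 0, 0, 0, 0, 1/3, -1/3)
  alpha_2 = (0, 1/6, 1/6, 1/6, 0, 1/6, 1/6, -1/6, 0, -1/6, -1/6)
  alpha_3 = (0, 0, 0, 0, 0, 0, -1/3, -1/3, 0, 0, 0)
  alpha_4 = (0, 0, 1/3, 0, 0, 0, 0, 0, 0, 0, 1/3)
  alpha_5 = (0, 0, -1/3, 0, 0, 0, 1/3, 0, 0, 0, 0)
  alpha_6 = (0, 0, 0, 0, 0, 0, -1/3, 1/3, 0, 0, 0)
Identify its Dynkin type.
Compute the Cartan integers a_ij = 2(alpha_i, alpha_j)/(alpha_j, alpha_j); the resulting 6x6 Cartan matrix is
[[2, 0, 0, -1, 0, 0], [0, 2, 0, 0, 0, -1], [0, 0, 2, 0, -1, 0], [-1, 0, 0, 2, -1, 0], [0, 0, -1, -1, 2, -1], [0, -1, 0, 0, -1, 2]].
All simple roots have the same length, so the diagram is simply laced. The associated Dynkin diagram is a chain of 5 nodes with one extra node attached to the third node from one end (E_6), so the type is E_6.

E6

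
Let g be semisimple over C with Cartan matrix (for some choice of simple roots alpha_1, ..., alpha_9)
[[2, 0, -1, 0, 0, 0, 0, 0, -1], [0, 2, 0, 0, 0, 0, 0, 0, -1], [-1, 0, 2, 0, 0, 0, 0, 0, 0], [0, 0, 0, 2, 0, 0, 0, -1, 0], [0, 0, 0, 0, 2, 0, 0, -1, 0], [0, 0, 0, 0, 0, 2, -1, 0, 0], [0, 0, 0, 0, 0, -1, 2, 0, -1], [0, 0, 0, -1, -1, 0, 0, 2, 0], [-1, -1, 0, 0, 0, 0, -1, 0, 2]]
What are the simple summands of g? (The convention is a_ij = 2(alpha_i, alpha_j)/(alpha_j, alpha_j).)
type A_3 + type E_6

The diagram associated to this matrix has two connected components: the simple roots {alpha_4, alpha_5, alpha_8} form a chain of 3 nodes with single edges (A_3), and {alpha_1, alpha_2, alpha_3, alpha_6, alpha_7, alpha_9} form a chain of 5 nodes with one extra node attached to the third node from one end (E_6). A semisimple Lie algebra decomposes uniquely as the direct sum of simple ideals, one per connected component of its Dynkin diagram, so g ≅ A_3 ⊕ E_6 (dimension 15 + 78 = 93).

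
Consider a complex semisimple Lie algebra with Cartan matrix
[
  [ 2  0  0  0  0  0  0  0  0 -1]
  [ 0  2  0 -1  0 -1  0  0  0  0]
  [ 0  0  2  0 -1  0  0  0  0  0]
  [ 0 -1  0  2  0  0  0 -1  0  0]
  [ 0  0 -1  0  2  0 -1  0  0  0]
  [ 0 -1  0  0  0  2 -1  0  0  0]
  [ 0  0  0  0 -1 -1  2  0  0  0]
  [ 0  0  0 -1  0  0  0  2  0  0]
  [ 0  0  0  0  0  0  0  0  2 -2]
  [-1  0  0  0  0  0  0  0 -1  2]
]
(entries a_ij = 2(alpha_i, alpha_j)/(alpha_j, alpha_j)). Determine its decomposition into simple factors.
A_7 (sl(8)) + C_3 (sp(6))

The diagram associated to this matrix has two connected components: the simple roots {alpha_2, alpha_3, alpha_4, alpha_5, alpha_6, alpha_7, alpha_8} form a chain of 7 nodes with single edges (A_7), and {alpha_1, alpha_9, alpha_10} form a chain of 3 nodes with a double edge at one end; the terminal node there is the unique long simple root (C_3). A semisimple Lie algebra decomposes uniquely as the direct sum of simple ideals, one per connected component of its Dynkin diagram, so g ≅ A_7 ⊕ C_3 (dimension 63 + 21 = 84).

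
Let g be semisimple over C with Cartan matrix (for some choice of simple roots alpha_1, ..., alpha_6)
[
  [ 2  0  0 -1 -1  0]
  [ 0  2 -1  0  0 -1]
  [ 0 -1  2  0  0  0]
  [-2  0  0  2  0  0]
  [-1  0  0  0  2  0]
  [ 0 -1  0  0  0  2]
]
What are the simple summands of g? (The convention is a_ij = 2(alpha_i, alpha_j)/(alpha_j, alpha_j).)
A_3 (sl(4)) ⊕ C_3 (sp(6))

The diagram associated to this matrix has two connected components: the simple roots {alpha_2, alpha_3, alpha_6} form a chain of 3 nodes with single edges (A_3), and {alpha_1, alpha_4, alpha_5} form a chain of 3 nodes with a double edge at one end; the terminal node there is the unique long simple root (C_3). A semisimple Lie algebra decomposes uniquely as the direct sum of simple ideals, one per connected component of its Dynkin diagram, so g ≅ A_3 ⊕ C_3 (dimension 15 + 21 = 36).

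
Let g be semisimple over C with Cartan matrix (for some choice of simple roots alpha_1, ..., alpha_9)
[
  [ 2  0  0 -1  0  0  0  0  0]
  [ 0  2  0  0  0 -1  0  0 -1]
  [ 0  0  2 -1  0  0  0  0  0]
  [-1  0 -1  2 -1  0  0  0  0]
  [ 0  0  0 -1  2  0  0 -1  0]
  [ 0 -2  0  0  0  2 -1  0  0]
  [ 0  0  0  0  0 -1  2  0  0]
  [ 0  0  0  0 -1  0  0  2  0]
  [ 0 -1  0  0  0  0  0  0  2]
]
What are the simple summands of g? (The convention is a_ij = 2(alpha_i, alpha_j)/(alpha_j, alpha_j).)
D5 + F4

The diagram associated to this matrix has two connected components: the simple roots {alpha_1, alpha_3, alpha_4, alpha_5, alpha_8} form a chain of 3 nodes with a fork of two nodes at one end (D_5), and {alpha_2, alpha_6, alpha_7, alpha_9} form a chain of 4 nodes with a double edge between the middle two (F_4). A semisimple Lie algebra decomposes uniquely as the direct sum of simple ideals, one per connected component of its Dynkin diagram, so g ≅ D_5 ⊕ F_4 (dimension 45 + 52 = 97).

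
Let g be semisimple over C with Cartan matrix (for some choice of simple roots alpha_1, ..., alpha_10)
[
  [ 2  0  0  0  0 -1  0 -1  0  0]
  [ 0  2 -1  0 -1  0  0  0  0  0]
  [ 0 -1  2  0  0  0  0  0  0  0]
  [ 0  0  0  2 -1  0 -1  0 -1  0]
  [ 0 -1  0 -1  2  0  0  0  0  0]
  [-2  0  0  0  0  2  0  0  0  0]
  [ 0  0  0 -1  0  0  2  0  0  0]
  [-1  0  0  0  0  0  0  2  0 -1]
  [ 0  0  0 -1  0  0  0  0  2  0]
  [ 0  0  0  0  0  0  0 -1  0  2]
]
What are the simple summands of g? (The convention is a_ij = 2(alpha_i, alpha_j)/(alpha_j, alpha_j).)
The diagram associated to this matrix has two connected components: the simple roots {alpha_1, alpha_6, alpha_8, alpha_10} form a chain of 4 nodes with a double edge at one end; the terminal node there is the unique long simple root (C_4), and {alpha_2, alpha_3, alpha_4, alpha_5, alpha_7, alpha_9} form a chain of 4 nodes with a fork of two nodes at one end (D_6). A semisimple Lie algebra decomposes uniquely as the direct sum of simple ideals, one per connected component of its Dynkin diagram, so g ≅ C_4 ⊕ D_6 (dimension 36 + 66 = 102).

C4 + D6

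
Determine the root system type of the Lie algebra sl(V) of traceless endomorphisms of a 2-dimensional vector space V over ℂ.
This is sl(2), which has dimension 2^2 - 1 = 3 and rank 2 - 1 = 1 (a Cartan subalgebra is the diagonal traceless matrices). In the classification of classical Lie algebras, the special linear algebra sl(n+1) has type A_n; here n = 1, so the Dynkin diagram is a chain of 1 nodes with single edges (A_1). Hence the type is A_1.

A1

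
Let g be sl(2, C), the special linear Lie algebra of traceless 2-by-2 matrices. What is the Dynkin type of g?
A_1 (sl(2))

This is sl(2), which has dimension 2^2 - 1 = 3 and rank 2 - 1 = 1 (a Cartan subalgebra is the diagonal traceless matrices). In the classification of classical Lie algebras, the special linear algebra sl(n+1) has type A_n; here n = 1, so the Dynkin diagram is a chain of 1 nodes with single edges (A_1). Hence the type is A_1.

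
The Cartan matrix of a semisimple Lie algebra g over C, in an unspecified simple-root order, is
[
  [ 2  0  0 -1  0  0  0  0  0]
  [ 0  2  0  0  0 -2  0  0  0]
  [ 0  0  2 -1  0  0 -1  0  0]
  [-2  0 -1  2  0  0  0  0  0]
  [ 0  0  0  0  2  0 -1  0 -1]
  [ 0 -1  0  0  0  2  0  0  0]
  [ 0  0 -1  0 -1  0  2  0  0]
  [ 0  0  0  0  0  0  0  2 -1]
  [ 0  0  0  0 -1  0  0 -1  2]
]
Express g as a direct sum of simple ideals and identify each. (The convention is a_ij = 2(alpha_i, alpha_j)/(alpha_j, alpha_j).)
The diagram associated to this matrix has two connected components: the simple roots {alpha_2, alpha_6} form a chain of 2 nodes with a double edge at one end; the terminal node there is the unique short simple root (B_2), and {alpha_1, alpha_3, alpha_4, alpha_5, alpha_7, alpha_8, alpha_9} form a chain of 7 nodes with a double edge at one end; the terminal node there is the unique short simple root (B_7). A semisimple Lie algebra decomposes uniquely as the direct sum of simple ideals, one per connected component of its Dynkin diagram, so g ≅ B_2 ⊕ B_7 (dimension 10 + 105 = 115).

B_2 (so(5)) ⊕ B_7 (so(15))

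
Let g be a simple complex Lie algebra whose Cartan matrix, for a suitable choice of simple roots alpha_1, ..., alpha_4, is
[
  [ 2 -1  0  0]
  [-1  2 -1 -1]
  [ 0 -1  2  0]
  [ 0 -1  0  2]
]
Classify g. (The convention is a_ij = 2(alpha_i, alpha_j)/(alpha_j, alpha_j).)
The matrix has rank 4 with 2's on the diagonal. Reading the off-diagonal entries as Dynkin edges (a single edge where a_ij = a_ji = -1; a double or triple edge where a_ij * a_ji = 2 or 3), the diagram is a chain of 2 nodes with a fork of two nodes at one end (D_4). One simple-root ordering that puts it in standard form is (alpha_1, alpha_2, alpha_4, alpha_3). So the algebra is type D_4, i.e. so(8).

type D_4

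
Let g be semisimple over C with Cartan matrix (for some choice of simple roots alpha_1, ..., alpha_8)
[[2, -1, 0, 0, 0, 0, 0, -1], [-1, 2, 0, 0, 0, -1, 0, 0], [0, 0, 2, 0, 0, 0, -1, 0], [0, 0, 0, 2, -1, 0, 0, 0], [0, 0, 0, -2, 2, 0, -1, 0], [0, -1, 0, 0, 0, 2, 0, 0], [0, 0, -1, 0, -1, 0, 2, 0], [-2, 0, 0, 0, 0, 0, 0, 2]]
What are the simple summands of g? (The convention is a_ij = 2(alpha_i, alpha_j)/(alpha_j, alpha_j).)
The diagram associated to this matrix has two connected components: the simple roots {alpha_3, alpha_4, alpha_5, alpha_7} form a chain of 4 nodes with a double edge at one end; the terminal node there is the unique short simple root (B_4), and {alpha_1, alpha_2, alpha_6, alpha_8} form a chain of 4 nodes with a double edge at one end; the terminal node there is the unique long simple root (C_4). A semisimple Lie algebra decomposes uniquely as the direct sum of simple ideals, one per connected component of its Dynkin diagram, so g ≅ B_4 ⊕ C_4 (dimension 36 + 36 = 72).

B4 + C4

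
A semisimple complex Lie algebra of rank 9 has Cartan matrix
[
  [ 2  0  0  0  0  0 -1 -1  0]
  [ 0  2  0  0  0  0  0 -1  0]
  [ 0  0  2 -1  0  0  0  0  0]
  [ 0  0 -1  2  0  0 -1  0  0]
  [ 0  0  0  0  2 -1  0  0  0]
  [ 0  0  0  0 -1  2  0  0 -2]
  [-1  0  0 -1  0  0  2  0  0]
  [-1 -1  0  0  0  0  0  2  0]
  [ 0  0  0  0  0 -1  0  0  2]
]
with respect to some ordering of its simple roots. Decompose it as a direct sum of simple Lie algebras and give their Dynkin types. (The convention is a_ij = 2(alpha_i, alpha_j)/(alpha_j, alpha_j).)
A6 ⊕ B3

The diagram associated to this matrix has two connected components: the simple roots {alpha_1, alpha_2, alpha_3, alpha_4, alpha_7, alpha_8} form a chain of 6 nodes with single edges (A_6), and {alpha_5, alpha_6, alpha_9} form a chain of 3 nodes with a double edge at one end; the terminal node there is the unique short simple root (B_3). A semisimple Lie algebra decomposes uniquely as the direct sum of simple ideals, one per connected component of its Dynkin diagram, so g ≅ A_6 ⊕ B_3 (dimension 48 + 21 = 69).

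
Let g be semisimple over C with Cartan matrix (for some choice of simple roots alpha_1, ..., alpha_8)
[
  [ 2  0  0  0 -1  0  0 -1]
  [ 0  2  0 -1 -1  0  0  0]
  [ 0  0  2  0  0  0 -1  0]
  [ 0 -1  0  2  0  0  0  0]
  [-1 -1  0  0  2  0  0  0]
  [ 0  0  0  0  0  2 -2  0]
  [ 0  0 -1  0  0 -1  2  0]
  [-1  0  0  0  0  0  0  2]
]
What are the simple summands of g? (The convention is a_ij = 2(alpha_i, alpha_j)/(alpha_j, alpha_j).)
The diagram associated to this matrix has two connected components: the simple roots {alpha_1, alpha_2, alpha_4, alpha_5, alpha_8} form a chain of 5 nodes with single edges (A_5), and {alpha_3, alpha_6, alpha_7} form a chain of 3 nodes with a double edge at one end; the terminal node there is the unique long simple root (C_3). A semisimple Lie algebra decomposes uniquely as the direct sum of simple ideals, one per connected component of its Dynkin diagram, so g ≅ A_5 ⊕ C_3 (dimension 35 + 21 = 56).

type A_5 ⊕ type C_3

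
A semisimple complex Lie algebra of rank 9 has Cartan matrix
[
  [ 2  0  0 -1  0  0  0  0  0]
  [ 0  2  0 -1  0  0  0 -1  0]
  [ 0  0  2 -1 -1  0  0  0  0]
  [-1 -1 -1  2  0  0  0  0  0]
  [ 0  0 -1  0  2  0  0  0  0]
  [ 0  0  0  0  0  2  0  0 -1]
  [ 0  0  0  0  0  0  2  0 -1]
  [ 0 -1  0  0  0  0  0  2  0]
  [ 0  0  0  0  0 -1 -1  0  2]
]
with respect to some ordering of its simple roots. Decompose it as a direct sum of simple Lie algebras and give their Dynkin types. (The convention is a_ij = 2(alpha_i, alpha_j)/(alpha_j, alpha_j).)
The diagram associated to this matrix has two connected components: the simple roots {alpha_6, alpha_7, alpha_9} form a chain of 3 nodes with single edges (A_3), and {alpha_1, alpha_2, alpha_3, alpha_4, alpha_5, alpha_8} form a chain of 5 nodes with one extra node attached to the third node from one end (E_6). A semisimple Lie algebra decomposes uniquely as the direct sum of simple ideals, one per connected component of its Dynkin diagram, so g ≅ A_3 ⊕ E_6 (dimension 15 + 78 = 93).

A_3 (sl(4)) + E_6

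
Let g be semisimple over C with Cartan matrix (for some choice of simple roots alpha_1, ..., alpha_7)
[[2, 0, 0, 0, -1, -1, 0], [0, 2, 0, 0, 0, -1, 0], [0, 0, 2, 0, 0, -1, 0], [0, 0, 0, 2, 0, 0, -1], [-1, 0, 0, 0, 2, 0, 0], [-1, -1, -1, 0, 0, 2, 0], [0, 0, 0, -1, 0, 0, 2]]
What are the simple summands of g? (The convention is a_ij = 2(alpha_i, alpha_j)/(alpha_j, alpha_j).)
The diagram associated to this matrix has two connected components: the simple roots {alpha_4, alpha_7} form a chain of 2 nodes with single edges (A_2), and {alpha_1, alpha_2, alpha_3, alpha_5, alpha_6} form a chain of 3 nodes with a fork of two nodes at one end (D_5). A semisimple Lie algebra decomposes uniquely as the direct sum of simple ideals, one per connected component of its Dynkin diagram, so g ≅ A_2 ⊕ D_5 (dimension 8 + 45 = 53).

type A_2 ⊕ type D_5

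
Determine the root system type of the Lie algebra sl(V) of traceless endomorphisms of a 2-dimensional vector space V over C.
A1

This is sl(2), which has dimension 2^2 - 1 = 3 and rank 2 - 1 = 1 (a Cartan subalgebra is the diagonal traceless matrices). In the classification of classical Lie algebras, the special linear algebra sl(n+1) has type A_n; here n = 1, so the Dynkin diagram is a chain of 1 nodes with single edges (A_1). Hence the type is A_1.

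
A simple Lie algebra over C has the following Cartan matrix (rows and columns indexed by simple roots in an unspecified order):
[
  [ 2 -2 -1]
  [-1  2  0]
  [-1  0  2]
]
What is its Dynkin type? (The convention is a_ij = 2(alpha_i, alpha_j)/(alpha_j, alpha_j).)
The matrix has rank 3 with 2's on the diagonal. Reading the off-diagonal entries as Dynkin edges (a single edge where a_ij = a_ji = -1; a double or triple edge where a_ij * a_ji = 2 or 3), the diagram is a chain of 3 nodes with a double edge at one end; the terminal node there is the unique short simple root (B_3). One simple-root ordering that puts it in standard form is (alpha_3, alpha_1, alpha_2). So the algebra is type B_3, i.e. so(7).

B_3 (so(7))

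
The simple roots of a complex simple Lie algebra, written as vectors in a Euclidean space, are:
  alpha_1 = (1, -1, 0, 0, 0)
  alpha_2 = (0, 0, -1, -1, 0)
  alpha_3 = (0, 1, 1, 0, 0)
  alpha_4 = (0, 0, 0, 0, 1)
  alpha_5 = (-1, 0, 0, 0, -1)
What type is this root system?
B_5

Compute the Cartan integers a_ij = 2(alpha_i, alpha_j)/(alpha_j, alpha_j); the resulting 5x5 Cartan matrix is
[[2, 0, -1, 0, -1], [0, 2, -1, 0, 0], [-1, -1, 2, 0, 0], [0, 0, 0, 2, -1], [-1, 0, 0, -2, 2]].
The roots have two lengths (squared-length ratio 2:1); the short ones are alpha_{4}. The associated Dynkin diagram is a chain of 5 nodes with a double edge at one end; the terminal node there is the unique short simple root (B_5), so the type is B_5 (the algebra so(11)).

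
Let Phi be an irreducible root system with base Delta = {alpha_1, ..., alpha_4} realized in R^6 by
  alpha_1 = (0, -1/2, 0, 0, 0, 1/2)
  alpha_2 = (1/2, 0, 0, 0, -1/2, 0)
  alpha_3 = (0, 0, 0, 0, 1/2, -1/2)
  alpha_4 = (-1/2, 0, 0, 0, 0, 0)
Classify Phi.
type B_4

Compute the Cartan integers a_ij = 2(alpha_i, alpha_j)/(alpha_j, alpha_j); the resulting 4x4 Cartan matrix is
[[2, 0, -1, 0], [0, 2, -1, -2], [-1, -1, 2, 0], [0, -1, 0, 2]].
The roots have two lengths (squared-length ratio 2:1); the short ones are alpha_{4}. The associated Dynkin diagram is a chain of 4 nodes with a double edge at one end; the terminal node there is the unique short simple root (B_4), so the type is B_4 (the algebra so(9)).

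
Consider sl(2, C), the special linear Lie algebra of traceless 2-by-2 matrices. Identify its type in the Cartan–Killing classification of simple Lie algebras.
type A_1

This is sl(2), which has dimension 2^2 - 1 = 3 and rank 2 - 1 = 1 (a Cartan subalgebra is the diagonal traceless matrices). In the classification of classical Lie algebras, the special linear algebra sl(n+1) has type A_n; here n = 1, so the Dynkin diagram is a chain of 1 nodes with single edges (A_1). Hence the type is A_1.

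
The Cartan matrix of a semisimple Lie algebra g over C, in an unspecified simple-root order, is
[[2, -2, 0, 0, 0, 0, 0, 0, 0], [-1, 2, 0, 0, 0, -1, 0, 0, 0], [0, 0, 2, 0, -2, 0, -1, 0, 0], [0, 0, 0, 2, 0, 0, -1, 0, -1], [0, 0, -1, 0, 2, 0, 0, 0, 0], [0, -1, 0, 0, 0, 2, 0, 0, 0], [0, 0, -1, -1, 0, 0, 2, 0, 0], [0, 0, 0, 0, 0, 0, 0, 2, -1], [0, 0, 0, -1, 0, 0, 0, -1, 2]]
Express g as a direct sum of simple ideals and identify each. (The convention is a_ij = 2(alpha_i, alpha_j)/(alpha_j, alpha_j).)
B_6 ⊕ C_3

The diagram associated to this matrix has two connected components: the simple roots {alpha_3, alpha_4, alpha_5, alpha_7, alpha_8, alpha_9} form a chain of 6 nodes with a double edge at one end; the terminal node there is the unique short simple root (B_6), and {alpha_1, alpha_2, alpha_6} form a chain of 3 nodes with a double edge at one end; the terminal node there is the unique long simple root (C_3). A semisimple Lie algebra decomposes uniquely as the direct sum of simple ideals, one per connected component of its Dynkin diagram, so g ≅ B_6 ⊕ C_3 (dimension 78 + 21 = 99).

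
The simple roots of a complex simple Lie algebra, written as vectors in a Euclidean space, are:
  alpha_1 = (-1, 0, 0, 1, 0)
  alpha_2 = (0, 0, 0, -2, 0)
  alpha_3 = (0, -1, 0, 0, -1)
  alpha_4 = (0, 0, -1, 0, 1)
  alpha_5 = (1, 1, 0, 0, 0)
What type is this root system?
Compute the Cartan integers a_ij = 2(alpha_i, alpha_j)/(alpha_j, alpha_j); the resulting 5x5 Cartan matrix is
[[2, -1, 0, 0, -1], [-2, 2, 0, 0, 0], [0, 0, 2, -1, -1], [0, 0, -1, 2, 0], [-1, 0, -1, 0, 2]].
The roots have two lengths (squared-length ratio 2:1); the short ones are alpha_{1,3,4,5}. The associated Dynkin diagram is a chain of 5 nodes with a double edge at one end; the terminal node there is the unique long simple root (C_5), so the type is C_5 (the algebra sp(10)).

C_5 (sp(10))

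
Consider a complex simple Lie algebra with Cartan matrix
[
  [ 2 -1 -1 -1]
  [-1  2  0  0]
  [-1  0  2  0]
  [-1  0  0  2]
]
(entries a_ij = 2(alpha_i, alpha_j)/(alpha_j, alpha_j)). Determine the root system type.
The matrix has rank 4 with 2's on the diagonal. Reading the off-diagonal entries as Dynkin edges (a single edge where a_ij = a_ji = -1; a double or triple edge where a_ij * a_ji = 2 or 3), the diagram is a chain of 2 nodes with a fork of two nodes at one end (D_4). One simple-root ordering that puts it in standard form is (alpha_3, alpha_1, alpha_2, alpha_4). So the algebra is type D_4, i.e. so(8).

D4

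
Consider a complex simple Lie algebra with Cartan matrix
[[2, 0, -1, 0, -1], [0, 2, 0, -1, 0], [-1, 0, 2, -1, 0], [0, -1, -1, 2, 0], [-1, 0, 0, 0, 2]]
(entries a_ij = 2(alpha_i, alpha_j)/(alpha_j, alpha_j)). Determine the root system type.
The matrix has rank 5 with 2's on the diagonal. Reading the off-diagonal entries as Dynkin edges (a single edge where a_ij = a_ji = -1; a double or triple edge where a_ij * a_ji = 2 or 3), the diagram is a chain of 5 nodes with single edges (A_5). One simple-root ordering that puts it in standard form is (alpha_5, alpha_1, alpha_3, alpha_4, alpha_2). So the algebra is type A_5, i.e. sl(6).

type A_5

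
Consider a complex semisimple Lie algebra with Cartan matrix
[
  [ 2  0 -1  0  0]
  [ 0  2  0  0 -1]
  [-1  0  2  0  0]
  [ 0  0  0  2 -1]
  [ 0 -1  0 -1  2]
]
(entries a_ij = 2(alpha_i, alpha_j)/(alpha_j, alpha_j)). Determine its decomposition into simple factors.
type A_2 + type A_3

The diagram associated to this matrix has two connected components: the simple roots {alpha_1, alpha_3} form a chain of 2 nodes with single edges (A_2), and {alpha_2, alpha_4, alpha_5} form a chain of 3 nodes with single edges (A_3). A semisimple Lie algebra decomposes uniquely as the direct sum of simple ideals, one per connected component of its Dynkin diagram, so g ≅ A_2 ⊕ A_3 (dimension 8 + 15 = 23).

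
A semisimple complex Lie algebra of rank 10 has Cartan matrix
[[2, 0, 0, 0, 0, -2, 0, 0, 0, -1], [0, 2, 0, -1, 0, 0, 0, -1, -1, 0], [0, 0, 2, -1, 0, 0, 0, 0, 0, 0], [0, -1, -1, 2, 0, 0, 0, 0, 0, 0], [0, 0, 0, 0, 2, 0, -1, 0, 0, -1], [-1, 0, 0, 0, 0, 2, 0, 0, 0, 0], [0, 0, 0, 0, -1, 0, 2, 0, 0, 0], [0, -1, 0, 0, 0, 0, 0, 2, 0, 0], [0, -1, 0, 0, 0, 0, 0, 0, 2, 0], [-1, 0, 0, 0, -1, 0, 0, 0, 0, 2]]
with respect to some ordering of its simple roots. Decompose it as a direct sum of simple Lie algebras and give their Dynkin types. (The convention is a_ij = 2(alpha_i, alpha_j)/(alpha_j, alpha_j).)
The diagram associated to this matrix has two connected components: the simple roots {alpha_1, alpha_5, alpha_6, alpha_7, alpha_10} form a chain of 5 nodes with a double edge at one end; the terminal node there is the unique short simple root (B_5), and {alpha_2, alpha_3, alpha_4, alpha_8, alpha_9} form a chain of 3 nodes with a fork of two nodes at one end (D_5). A semisimple Lie algebra decomposes uniquely as the direct sum of simple ideals, one per connected component of its Dynkin diagram, so g ≅ B_5 ⊕ D_5 (dimension 55 + 45 = 100).

B_5 + D_5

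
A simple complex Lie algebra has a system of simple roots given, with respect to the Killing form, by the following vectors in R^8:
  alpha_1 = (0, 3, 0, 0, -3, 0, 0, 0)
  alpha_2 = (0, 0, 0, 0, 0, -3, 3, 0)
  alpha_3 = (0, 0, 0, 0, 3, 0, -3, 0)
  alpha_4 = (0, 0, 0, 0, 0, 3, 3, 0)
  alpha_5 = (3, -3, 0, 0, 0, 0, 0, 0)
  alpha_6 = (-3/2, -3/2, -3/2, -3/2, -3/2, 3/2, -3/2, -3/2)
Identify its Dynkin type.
E_6

Compute the Cartan integers a_ij = 2(alpha_i, alpha_j)/(alpha_j, alpha_j); the resulting 6x6 Cartan matrix is
[[2, 0, -1, 0, -1, 0], [0, 2, -1, 0, 0, -1], [-1, -1, 2, -1, 0, 0], [0, 0, -1, 2, 0, 0], [-1, 0, 0, 0, 2, 0], [0, -1, 0, 0, 0, 2]].
All simple roots have the same length, so the diagram is simply laced. The associated Dynkin diagram is a chain of 5 nodes with one extra node attached to the third node from one end (E_6), so the type is E_6.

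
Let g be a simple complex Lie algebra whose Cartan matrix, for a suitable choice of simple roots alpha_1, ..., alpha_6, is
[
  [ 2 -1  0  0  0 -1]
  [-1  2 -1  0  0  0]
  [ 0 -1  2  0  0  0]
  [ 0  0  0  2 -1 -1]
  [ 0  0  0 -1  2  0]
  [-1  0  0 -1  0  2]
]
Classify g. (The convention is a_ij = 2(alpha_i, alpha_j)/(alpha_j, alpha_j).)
A_6 (sl(7))

The matrix has rank 6 with 2's on the diagonal. Reading the off-diagonal entries as Dynkin edges (a single edge where a_ij = a_ji = -1; a double or triple edge where a_ij * a_ji = 2 or 3), the diagram is a chain of 6 nodes with single edges (A_6). One simple-root ordering that puts it in standard form is (alpha_3, alpha_2, alpha_1, alpha_6, alpha_4, alpha_5). So the algebra is type A_6, i.e. sl(7).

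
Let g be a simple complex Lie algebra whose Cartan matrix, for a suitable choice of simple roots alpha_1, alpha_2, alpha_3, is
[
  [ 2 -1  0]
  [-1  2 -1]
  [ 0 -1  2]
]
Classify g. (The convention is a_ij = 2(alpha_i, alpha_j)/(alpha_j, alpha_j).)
The matrix has rank 3 with 2's on the diagonal. Reading the off-diagonal entries as Dynkin edges (a single edge where a_ij = a_ji = -1; a double or triple edge where a_ij * a_ji = 2 or 3), the diagram is a chain of 3 nodes with single edges (A_3). One simple-root ordering that puts it in standard form is (alpha_1, alpha_2, alpha_3). So the algebra is type A_3, i.e. sl(4).

A_3 (sl(4))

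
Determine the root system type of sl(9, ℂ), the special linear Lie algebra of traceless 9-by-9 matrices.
A8

This is sl(9), which has dimension 9^2 - 1 = 80 and rank 9 - 1 = 8 (a Cartan subalgebra is the diagonal traceless matrices). In the classification of classical Lie algebras, the special linear algebra sl(n+1) has type A_n; here n = 8, so the Dynkin diagram is a chain of 8 nodes with single edges (A_8). Hence the type is A_8.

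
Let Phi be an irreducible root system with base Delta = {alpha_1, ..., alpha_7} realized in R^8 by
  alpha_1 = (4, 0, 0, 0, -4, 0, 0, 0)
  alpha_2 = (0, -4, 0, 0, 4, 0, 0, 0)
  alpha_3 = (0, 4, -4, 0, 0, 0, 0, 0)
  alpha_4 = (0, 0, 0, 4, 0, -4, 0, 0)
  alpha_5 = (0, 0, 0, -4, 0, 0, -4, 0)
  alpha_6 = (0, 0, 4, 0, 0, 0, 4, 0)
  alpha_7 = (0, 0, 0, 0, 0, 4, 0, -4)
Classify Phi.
Compute the Cartan integers a_ij = 2(alpha_i, alpha_j)/(alpha_j, alpha_j); the resulting 7x7 Cartan matrix is
[[2, -1, 0, 0, 0, 0, 0], [-1, 2, -1, 0, 0, 0, 0], [0, -1, 2, 0, 0, -1, 0], [0, 0, 0, 2, -1, 0, -1], [0, 0, 0, -1, 2, -1, 0], [0, 0, -1, 0, -1, 2, 0], [0, 0, 0, -1, 0, 0, 2]].
All simple roots have the same length, so the diagram is simply laced. The associated Dynkin diagram is a chain of 7 nodes with single edges (A_7), so the type is A_7 (the algebra sl(8)).

A_7 (sl(8))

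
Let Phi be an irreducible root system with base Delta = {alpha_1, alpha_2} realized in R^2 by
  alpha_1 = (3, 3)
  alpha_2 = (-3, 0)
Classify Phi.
B_2

Compute the Cartan integers a_ij = 2(alpha_i, alpha_j)/(alpha_j, alpha_j); the resulting 2x2 Cartan matrix is
[[2, -2], [-1, 2]].
The roots have two lengths (squared-length ratio 2:1); the short ones are alpha_{2}. The associated Dynkin diagram is a chain of 2 nodes with a double edge at one end; the terminal node there is the unique short simple root (B_2), so the type is B_2 (the algebra so(5)).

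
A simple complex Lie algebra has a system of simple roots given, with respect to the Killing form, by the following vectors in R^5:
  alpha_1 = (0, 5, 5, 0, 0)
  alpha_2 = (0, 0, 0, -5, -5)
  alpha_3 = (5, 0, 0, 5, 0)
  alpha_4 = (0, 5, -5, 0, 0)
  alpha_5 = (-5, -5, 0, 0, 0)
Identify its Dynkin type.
Compute the Cartan integers a_ij = 2(alpha_i, alpha_j)/(alpha_j, alpha_j); the resulting 5x5 Cartan matrix is
[[2, 0, 0, 0, -1], [0, 2, -1, 0, 0], [0, -1, 2, 0, -1], [0, 0, 0, 2, -1], [-1, 0, -1, -1, 2]].
All simple roots have the same length, so the diagram is simply laced. The associated Dynkin diagram is a chain of 3 nodes with a fork of two nodes at one end (D_5), so the type is D_5 (the algebra so(10)).

type D_5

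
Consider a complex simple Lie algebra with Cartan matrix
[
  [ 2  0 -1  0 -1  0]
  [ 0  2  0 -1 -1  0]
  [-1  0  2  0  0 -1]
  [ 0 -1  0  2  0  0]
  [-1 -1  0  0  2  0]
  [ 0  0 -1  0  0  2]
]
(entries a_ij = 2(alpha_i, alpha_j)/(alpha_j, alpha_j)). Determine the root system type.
The matrix has rank 6 with 2's on the diagonal. Reading the off-diagonal entries as Dynkin edges (a single edge where a_ij = a_ji = -1; a double or triple edge where a_ij * a_ji = 2 or 3), the diagram is a chain of 6 nodes with single edges (A_6). One simple-root ordering that puts it in standard form is (alpha_4, alpha_2, alpha_5, alpha_1, alpha_3, alpha_6). So the algebra is type A_6, i.e. sl(7).

A_6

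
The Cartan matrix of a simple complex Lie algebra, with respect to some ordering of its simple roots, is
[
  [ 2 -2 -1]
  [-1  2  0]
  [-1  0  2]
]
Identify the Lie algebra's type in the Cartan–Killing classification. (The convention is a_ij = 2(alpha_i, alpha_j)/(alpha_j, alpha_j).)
The matrix has rank 3 with 2's on the diagonal. Reading the off-diagonal entries as Dynkin edges (a single edge where a_ij = a_ji = -1; a double or triple edge where a_ij * a_ji = 2 or 3), the diagram is a chain of 3 nodes with a double edge at one end; the terminal node there is the unique short simple root (B_3). One simple-root ordering that puts it in standard form is (alpha_3, alpha_1, alpha_2). So the algebra is type B_3, i.e. so(7).

B_3 (so(7))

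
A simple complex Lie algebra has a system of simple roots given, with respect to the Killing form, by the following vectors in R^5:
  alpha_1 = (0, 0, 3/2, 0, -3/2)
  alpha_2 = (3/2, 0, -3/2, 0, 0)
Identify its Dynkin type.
type A_2

Compute the Cartan integers a_ij = 2(alpha_i, alpha_j)/(alpha_j, alpha_j); the resulting 2x2 Cartan matrix is
[[2, -1], [-1, 2]].
All simple roots have the same length, so the diagram is simply laced. The associated Dynkin diagram is a chain of 2 nodes with single edges (A_2), so the type is A_2 (the algebra sl(3)).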